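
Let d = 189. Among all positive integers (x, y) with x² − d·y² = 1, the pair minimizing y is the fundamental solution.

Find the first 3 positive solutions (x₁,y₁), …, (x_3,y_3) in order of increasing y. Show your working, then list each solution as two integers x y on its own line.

55 4
6049 440
665335 48396

d=189: √d = [13; 1,2,1,26] (ℓ=4, even), read p_3/q_3
a_0=13:  p_0=13·1+0=13,  q_0=13·0+1=1
a_1=1:  p_1=1·13+1=14,  q_1=1·1+0=1
a_2=2:  p_2=2·14+13=41,  q_2=2·1+1=3
a_3=1:  p_3=1·41+14=55,  q_3=1·3+1=4
→ (55, 4).  Check: 55²=3025, 189·4²=3024, difference 1.
(x_2, y_2) = (55·55 + 189·4·4, 55·4 + 4·55) = (6049, 440)
(x_3, y_3) = (55·6049 + 189·4·440, 55·440 + 4·6049) = (665335, 48396)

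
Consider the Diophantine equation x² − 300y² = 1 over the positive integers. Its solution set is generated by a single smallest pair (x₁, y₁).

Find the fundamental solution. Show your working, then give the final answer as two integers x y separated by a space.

1351 78

√300 → a₀=17, period (3,8,3,34); ℓ=4 even so k=3
k=0  a_k=17  p_k/q_k = 17/1
k=1  a_k=3  p_k/q_k = 52/3
k=2  a_k=8  p_k/q_k = 433/25
k=3  a_k=3  p_k/q_k = 1351/78
(x₁, y₁) = (1351, 78);  1351² − 300·78² = 1 ✓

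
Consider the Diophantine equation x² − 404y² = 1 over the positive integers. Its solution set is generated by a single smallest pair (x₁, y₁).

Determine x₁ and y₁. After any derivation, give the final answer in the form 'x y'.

[20; 10,40] for √404; ℓ=2 ⇒ convergent index 1
i=0: a=20 ⇒ p=20, q=1
i=1: a=10 ⇒ p=201, q=10
fundamental: x₁=201, y₁=10  (since 40401 − 404·100 = 1)

201 10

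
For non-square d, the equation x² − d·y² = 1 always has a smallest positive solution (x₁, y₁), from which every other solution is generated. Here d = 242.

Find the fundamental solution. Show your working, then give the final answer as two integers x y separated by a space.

19601 1260

d=242: √d = [15; 1,1,3,1,14,1,3,1,1,30] (ℓ=10, even), read p_9/q_9
i=0: a=15 ⇒ p=15, q=1
i=1: a=1 ⇒ p=16, q=1
…
i=3: a=3 ⇒ p=109, q=7
…
i=7: a=3 ⇒ p=8696, q=559
i=8: a=1 ⇒ p=10905, q=701
i=9: a=1 ⇒ p=19601, q=1260
→ (19601, 1260).  Check: 19601²=384199201, 242·1260²=384199200, difference 1.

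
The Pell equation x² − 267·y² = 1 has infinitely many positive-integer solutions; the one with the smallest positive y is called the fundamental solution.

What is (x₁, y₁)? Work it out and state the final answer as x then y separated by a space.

√267 = [16; 2,1,15,1,2,32, …], period ℓ=6 (even) → k=5
k=0  a_k=16  p_k/q_k = 16/1
…
k=3  a_k=15  p_k/q_k = 768/47
k=4  a_k=1  p_k/q_k = 817/50
k=5  a_k=2  p_k/q_k = 2402/147
(x₁, y₁) = (2402, 147);  2402² − 267·147² = 1 ✓

2402 147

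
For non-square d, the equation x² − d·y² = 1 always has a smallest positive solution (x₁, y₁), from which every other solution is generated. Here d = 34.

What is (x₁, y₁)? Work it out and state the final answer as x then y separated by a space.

√34 = [5; 1,4,1,10, …], period ℓ=4 (even) → k=3
k=0  a_k=5  p_k/q_k = 5/1
k=1  a_k=1  p_k/q_k = 6/1
k=2  a_k=4  p_k/q_k = 29/5
k=3  a_k=1  p_k/q_k = 35/6
fundamental: x₁=35, y₁=6  (since 1225 − 34·36 = 1)

35 6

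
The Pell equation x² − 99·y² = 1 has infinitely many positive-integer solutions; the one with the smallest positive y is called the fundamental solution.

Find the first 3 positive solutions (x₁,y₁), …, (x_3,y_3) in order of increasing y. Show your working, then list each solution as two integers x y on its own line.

10 1
199 20
3970 399

√99 → a₀=9, period (1,18); ℓ=2 even so k=1
a_0=9:  p_0=9·1+0=9,  q_0=9·0+1=1
a_1=1:  p_1=1·9+1=10,  q_1=1·1+0=1
→ (10, 1).  Check: 10²=100, 99·1²=99, difference 1.
k=2:  x_2 = 10·10+99·1·1 = 199,  y_2 = 10·1+1·10 = 20
k=3:  x_3 = 10·199+99·1·20 = 3970,  y_3 = 10·20+1·199 = 399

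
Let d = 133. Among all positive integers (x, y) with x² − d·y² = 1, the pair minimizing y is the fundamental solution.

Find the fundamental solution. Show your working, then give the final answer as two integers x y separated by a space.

2588599 224460

d=133: √d = [11; 1,1,7,5,1,…,1,1,22] (ℓ=16, even), read p_15/q_15
a_0=11:  p_0=11·1+0=11,  q_0=11·0+1=1
…
a_2=1:  p_2=1·12+11=23,  q_2=1·1+1=2
a_3=7:  p_3=7·23+12=173,  q_3=7·2+1=15
…
a_5=1:  p_5=1·888+173=1061,  q_5=1·77+15=92
a_6=1:  p_6=1·1061+888=1949,  q_6=1·92+77=169
a_7=1:  p_7=1·1949+1061=3010,  q_7=1·169+92=261
a_8=2:  p_8=2·3010+1949=7969,  q_8=2·261+169=691
a_9=1:  p_9=1·7969+3010=10979,  q_9=1·691+261=952
a_10=1:  p_10=1·10979+7969=18948,  q_10=1·952+691=1643
a_11=1:  p_11=1·18948+10979=29927,  q_11=1·1643+952=2595
a_12=5:  p_12=5·29927+18948=168583,  q_12=5·2595+1643=14618
…
a_14=1:  p_14=1·1210008+168583=1378591,  q_14=1·104921+14618=119539
a_15=1:  p_15=1·1378591+1210008=2588599,  q_15=1·119539+104921=224460
→ (2588599, 224460).  Check: 2588599²=6700844782801, 133·224460²=6700844782800, difference 1.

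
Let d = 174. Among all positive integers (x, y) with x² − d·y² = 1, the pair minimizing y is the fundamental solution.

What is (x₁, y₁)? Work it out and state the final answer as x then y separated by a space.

1451 110

[13; 5,4,5,26] for √174; ℓ=4 ⇒ convergent index 3
a_0=13:  p_0=13·1+0=13,  q_0=13·0+1=1
…
a_2=4:  p_2=4·66+13=277,  q_2=4·5+1=21
a_3=5:  p_3=5·277+66=1451,  q_3=5·21+5=110
(x₁, y₁) = (1451, 110);  1451² − 174·110² = 1 ✓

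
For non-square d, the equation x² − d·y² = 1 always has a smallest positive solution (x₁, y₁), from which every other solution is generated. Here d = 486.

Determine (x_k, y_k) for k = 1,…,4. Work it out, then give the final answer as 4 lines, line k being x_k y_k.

485 22
470449 21340
456335045 20699778
442644523201 20078763320

√486 = [22; 22,44, …], period ℓ=2 (even) → k=1
a_0=22:  p_0=22·1+0=22,  q_0=22·0+1=1
a_1=22:  p_1=22·22+1=485,  q_1=22·1+0=22
→ (485, 22).  Check: 485²=235225, 486·22²=235224, difference 1.
(x_2, y_2) = (485·485 + 486·22·22, 485·22 + 22·485) = (470449, 21340)
(x_3, y_3) = (485·470449 + 486·22·21340, 485·21340 + 22·470449) = (456335045, 20699778)
(x_4, y_4) = (485·456335045 + 486·22·20699778, 485·20699778 + 22·456335045) = (442644523201, 20078763320)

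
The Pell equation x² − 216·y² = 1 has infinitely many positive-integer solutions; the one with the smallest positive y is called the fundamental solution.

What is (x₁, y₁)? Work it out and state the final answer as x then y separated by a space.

√216 = [14; 1,2,3,2,1,28, …], period ℓ=6 (even) → k=5
a_0=14:  p_0=14·1+0=14,  q_0=14·0+1=1
…
a_2=2:  p_2=2·15+14=44,  q_2=2·1+1=3
a_3=3:  p_3=3·44+15=147,  q_3=3·3+1=10
a_4=2:  p_4=2·147+44=338,  q_4=2·10+3=23
a_5=1:  p_5=1·338+147=485,  q_5=1·23+10=33
fundamental: x₁=485, y₁=33  (since 235225 − 216·1089 = 1)

485 33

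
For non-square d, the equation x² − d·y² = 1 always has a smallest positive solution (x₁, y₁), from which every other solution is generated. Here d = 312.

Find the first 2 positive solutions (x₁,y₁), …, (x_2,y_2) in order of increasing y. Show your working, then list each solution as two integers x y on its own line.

[17; 1,1,1,34] for √312; ℓ=4 ⇒ convergent index 3
step 0: (17, 1)  from 17·(1,0) + (0,1)
…
step 2: (35, 2)  from 1·(18,1) + (17,1)
step 3: (53, 3)  from 1·(35,2) + (18,1)
(x₁, y₁) = (53, 3);  53² − 312·3² = 1 ✓
k=2:  x_2 = 53·53+312·3·3 = 5617,  y_2 = 53·3+3·53 = 318

53 3
5617 318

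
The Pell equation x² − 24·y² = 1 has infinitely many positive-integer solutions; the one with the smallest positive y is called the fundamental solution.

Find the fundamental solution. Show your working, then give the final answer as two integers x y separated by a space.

5 1

[4; 1,8] for √24; ℓ=2 ⇒ convergent index 1
i=0: a=4 ⇒ p=4, q=1
i=1: a=1 ⇒ p=5, q=1
fundamental: x₁=5, y₁=1  (since 25 − 24·1 = 1)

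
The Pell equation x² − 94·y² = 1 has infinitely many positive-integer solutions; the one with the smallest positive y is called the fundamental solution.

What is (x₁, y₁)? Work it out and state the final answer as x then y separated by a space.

2143295 221064

[9; 1,2,3,1,1,…,2,1,18] for √94; ℓ=16 ⇒ convergent index 15
step 0: (9, 1)  from 9·(1,0) + (0,1)
step 1: (10, 1)  from 1·(9,1) + (1,0)
step 2: (29, 3)  from 2·(10,1) + (9,1)
…
step 4: (126, 13)  from 1·(97,10) + (29,3)
step 5: (223, 23)  from 1·(126,13) + (97,10)
step 6: (1241, 128)  from 5·(223,23) + (126,13)
…
step 8: (12953, 1336)  from 8·(1464,151) + (1241,128)
step 9: (14417, 1487)  from 1·(12953,1336) + (1464,151)
step 10: (85038, 8771)  from 5·(14417,1487) + (12953,1336)
step 11: (99455, 10258)  from 1·(85038,8771) + (14417,1487)
step 12: (184493, 19029)  from 1·(99455,10258) + (85038,8771)
step 13: (652934, 67345)  from 3·(184493,19029) + (99455,10258)
step 14: (1490361, 153719)  from 2·(652934,67345) + (184493,19029)
step 15: (2143295, 221064)  from 1·(1490361,153719) + (652934,67345)
fundamental: x₁=2143295, y₁=221064  (since 4593713457025 − 94·48869292096 = 1)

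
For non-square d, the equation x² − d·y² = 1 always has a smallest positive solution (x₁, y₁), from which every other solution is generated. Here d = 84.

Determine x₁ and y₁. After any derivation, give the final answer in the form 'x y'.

55 6

√84 = [9; 6,18, …], period ℓ=2 (even) → k=1
k=0  a_k=9  p_k/q_k = 9/1
k=1  a_k=6  p_k/q_k = 55/6
fundamental: x₁=55, y₁=6  (since 3025 − 84·36 = 1)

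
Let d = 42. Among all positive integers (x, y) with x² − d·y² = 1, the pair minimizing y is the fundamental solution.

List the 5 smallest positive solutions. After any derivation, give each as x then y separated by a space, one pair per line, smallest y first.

√42 → a₀=6, period (2,12); ℓ=2 even so k=1
k=0  a_k=6  p_k/q_k = 6/1
k=1  a_k=2  p_k/q_k = 13/2
fundamental: x₁=13, y₁=2  (since 169 − 42·4 = 1)
k=2:  x_2 = 13·13+42·2·2 = 337,  y_2 = 13·2+2·13 = 52
k=3:  x_3 = 13·337+42·2·52 = 8749,  y_3 = 13·52+2·337 = 1350
k=4:  x_4 = 13·8749+42·2·1350 = 227137,  y_4 = 13·1350+2·8749 = 35048
k=5:  x_5 = 13·227137+42·2·35048 = 5896813,  y_5 = 13·35048+2·227137 = 909898

13 2
337 52
8749 1350
227137 35048
5896813 909898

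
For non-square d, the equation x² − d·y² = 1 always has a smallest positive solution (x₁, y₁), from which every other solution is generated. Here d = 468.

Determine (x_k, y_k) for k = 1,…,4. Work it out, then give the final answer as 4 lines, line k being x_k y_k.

d=468: √d = [21; 1,1,1,2,1,1,1,42] (ℓ=8, even), read p_7/q_7
step 0: (21, 1)  from 21·(1,0) + (0,1)
step 1: (22, 1)  from 1·(21,1) + (1,0)
step 2: (43, 2)  from 1·(22,1) + (21,1)
step 3: (65, 3)  from 1·(43,2) + (22,1)
step 4: (173, 8)  from 2·(65,3) + (43,2)
step 5: (238, 11)  from 1·(173,8) + (65,3)
step 6: (411, 19)  from 1·(238,11) + (173,8)
step 7: (649, 30)  from 1·(411,19) + (238,11)
fundamental: x₁=649, y₁=30  (since 421201 − 468·900 = 1)
(x_2, y_2) = (649·649 + 468·30·30, 649·30 + 30·649) = (842401, 38940)
(x_3, y_3) = (649·842401 + 468·30·38940, 649·38940 + 30·842401) = (1093435849, 50544090)
(x_4, y_4) = (649·1093435849 + 468·30·50544090, 649·50544090 + 30·1093435849) = (1419278889601, 65606189880)

649 30
842401 38940
1093435849 50544090
1419278889601 65606189880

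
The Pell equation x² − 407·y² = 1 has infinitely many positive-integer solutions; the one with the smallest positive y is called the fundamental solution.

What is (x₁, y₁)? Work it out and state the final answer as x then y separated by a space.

√407 → a₀=20, period (5,1,2,1,5,40); ℓ=6 even so k=5
i=0: a=20 ⇒ p=20, q=1
i=1: a=5 ⇒ p=101, q=5
…
i=4: a=1 ⇒ p=464, q=23
i=5: a=5 ⇒ p=2663, q=132
→ (2663, 132).  Check: 2663²=7091569, 407·132²=7091568, difference 1.

2663 132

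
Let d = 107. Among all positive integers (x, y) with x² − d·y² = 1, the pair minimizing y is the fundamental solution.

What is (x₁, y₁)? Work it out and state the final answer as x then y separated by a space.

962 93

d=107: √d = [10; 2,1,9,1,2,20] (ℓ=6, even), read p_5/q_5
k=0  a_k=10  p_k/q_k = 10/1
…
k=3  a_k=9  p_k/q_k = 300/29
k=4  a_k=1  p_k/q_k = 331/32
k=5  a_k=2  p_k/q_k = 962/93
→ (962, 93).  Check: 962²=925444, 107·93²=925443, difference 1.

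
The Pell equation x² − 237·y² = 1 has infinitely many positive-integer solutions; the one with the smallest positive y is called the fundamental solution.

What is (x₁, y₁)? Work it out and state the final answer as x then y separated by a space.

228151 14820

d=237: √d = [15; 2,1,1,7,10,7,1,1,2,30] (ℓ=10, even), read p_9/q_9
k=0  a_k=15  p_k/q_k = 15/1
k=1  a_k=2  p_k/q_k = 31/2
…
k=3  a_k=1  p_k/q_k = 77/5
k=4  a_k=7  p_k/q_k = 585/38
k=5  a_k=10  p_k/q_k = 5927/385
…
k=8  a_k=1  p_k/q_k = 90075/5851
k=9  a_k=2  p_k/q_k = 228151/14820
→ (228151, 14820).  Check: 228151²=52052878801, 237·14820²=52052878800, difference 1.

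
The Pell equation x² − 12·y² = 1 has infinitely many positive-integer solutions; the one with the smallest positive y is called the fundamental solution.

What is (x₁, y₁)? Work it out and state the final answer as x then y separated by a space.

7 2

√12 = [3; 2,6, …], period ℓ=2 (even) → k=1
step 0: (3, 1)  from 3·(1,0) + (0,1)
step 1: (7, 2)  from 2·(3,1) + (1,0)
fundamental: x₁=7, y₁=2  (since 49 − 12·4 = 1)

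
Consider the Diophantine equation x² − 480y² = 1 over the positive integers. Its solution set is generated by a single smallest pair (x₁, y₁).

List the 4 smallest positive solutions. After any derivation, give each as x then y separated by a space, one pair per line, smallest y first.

d=480: √d = [21; 1,9,1,42] (ℓ=4, even), read p_3/q_3
k=0  a_k=21  p_k/q_k = 21/1
k=1  a_k=1  p_k/q_k = 22/1
k=2  a_k=9  p_k/q_k = 219/10
k=3  a_k=1  p_k/q_k = 241/11
fundamental: x₁=241, y₁=11  (since 58081 − 480·121 = 1)
(241+11√480)^2 = 116161 + 5302√480
(241+11√480)^3 = 55989361 + 2555553√480
(241+11√480)^4 = 26986755841 + 1231771244√480

241 11
116161 5302
55989361 2555553
26986755841 1231771244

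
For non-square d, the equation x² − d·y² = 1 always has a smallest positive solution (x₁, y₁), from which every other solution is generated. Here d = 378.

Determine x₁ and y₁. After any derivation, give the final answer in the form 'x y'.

8749 450

d=378: √d = [19; 2,3,1,4,1,3,2,38] (ℓ=8, even), read p_7/q_7
i=0: a=19 ⇒ p=19, q=1
i=1: a=2 ⇒ p=39, q=2
…
i=3: a=1 ⇒ p=175, q=9
i=4: a=4 ⇒ p=836, q=43
i=5: a=1 ⇒ p=1011, q=52
i=6: a=3 ⇒ p=3869, q=199
i=7: a=2 ⇒ p=8749, q=450
(x₁, y₁) = (8749, 450);  8749² − 378·450² = 1 ✓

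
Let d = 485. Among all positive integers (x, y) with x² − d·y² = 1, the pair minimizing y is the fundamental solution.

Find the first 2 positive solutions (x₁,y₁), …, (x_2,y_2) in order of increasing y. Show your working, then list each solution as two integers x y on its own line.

[22; 44] for √485; ℓ=1 ⇒ convergent index 1
k=0  a_k=22  p_k/q_k = 22/1
k=1  a_k=44  p_k/q_k = 969/44
→ (969, 44).  Check: 969²=938961, 485·44²=938960, difference 1.
(969+44√485)^2 = 1877921 + 85272√485

969 44
1877921 85272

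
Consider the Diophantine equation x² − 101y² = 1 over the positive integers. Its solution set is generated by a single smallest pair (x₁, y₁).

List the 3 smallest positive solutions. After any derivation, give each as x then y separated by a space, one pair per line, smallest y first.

201 20
80801 8040
32481801 3232060

[10; 20] for √101; ℓ=1 ⇒ convergent index 1
a_0=10:  p_0=10·1+0=10,  q_0=10·0+1=1
a_1=20:  p_1=20·10+1=201,  q_1=20·1+0=20
→ (201, 20).  Check: 201²=40401, 101·20²=40400, difference 1.
(x_2, y_2) = (201·201 + 101·20·20, 201·20 + 20·201) = (80801, 8040)
(x_3, y_3) = (201·80801 + 101·20·8040, 201·8040 + 20·80801) = (32481801, 3232060)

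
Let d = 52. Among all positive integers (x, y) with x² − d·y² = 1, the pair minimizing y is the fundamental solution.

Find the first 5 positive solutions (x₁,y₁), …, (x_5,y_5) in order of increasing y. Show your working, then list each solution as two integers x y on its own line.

d=52: √d = [7; 4,1,2,1,4,14] (ℓ=6, even), read p_5/q_5
i=0: a=7 ⇒ p=7, q=1
i=1: a=4 ⇒ p=29, q=4
i=2: a=1 ⇒ p=36, q=5
i=3: a=2 ⇒ p=101, q=14
i=4: a=1 ⇒ p=137, q=19
i=5: a=4 ⇒ p=649, q=90
fundamental: x₁=649, y₁=90  (since 421201 − 52·8100 = 1)
(x_2, y_2) = (649·649 + 52·90·90, 649·90 + 90·649) = (842401, 116820)
(x_3, y_3) = (649·842401 + 52·90·116820, 649·116820 + 90·842401) = (1093435849, 151632270)
(x_4, y_4) = (649·1093435849 + 52·90·151632270, 649·151632270 + 90·1093435849) = (1419278889601, 196818569640)
(x_5, y_5) = (649·1419278889601 + 52·90·196818569640, 649·196818569640 + 90·1419278889601) = (1842222905266249, 255470351760450)

649 90
842401 116820
1093435849 151632270
1419278889601 196818569640
1842222905266249 255470351760450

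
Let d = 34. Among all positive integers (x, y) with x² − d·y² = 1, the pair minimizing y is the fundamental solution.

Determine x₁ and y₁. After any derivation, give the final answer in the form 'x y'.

35 6

[5; 1,4,1,10] for √34; ℓ=4 ⇒ convergent index 3
a_0=5:  p_0=5·1+0=5,  q_0=5·0+1=1
…
a_2=4:  p_2=4·6+5=29,  q_2=4·1+1=5
a_3=1:  p_3=1·29+6=35,  q_3=1·5+1=6
fundamental: x₁=35, y₁=6  (since 1225 − 34·36 = 1)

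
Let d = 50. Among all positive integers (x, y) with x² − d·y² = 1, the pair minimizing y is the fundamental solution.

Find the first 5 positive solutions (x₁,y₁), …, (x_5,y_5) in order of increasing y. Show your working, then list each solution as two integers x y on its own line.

[7; 14] for √50; ℓ=1 ⇒ convergent index 1
a_0=7:  p_0=7·1+0=7,  q_0=7·0+1=1
a_1=14:  p_1=14·7+1=99,  q_1=14·1+0=14
fundamental: x₁=99, y₁=14  (since 9801 − 50·196 = 1)
(x_2, y_2) = (99·99 + 50·14·14, 99·14 + 14·99) = (19601, 2772)
(x_3, y_3) = (99·19601 + 50·14·2772, 99·2772 + 14·19601) = (3880899, 548842)
(x_4, y_4) = (99·3880899 + 50·14·548842, 99·548842 + 14·3880899) = (768398401, 108667944)
(x_5, y_5) = (99·768398401 + 50·14·108667944, 99·108667944 + 14·768398401) = (152139002499, 21515704070)

99 14
19601 2772
3880899 548842
768398401 108667944
152139002499 21515704070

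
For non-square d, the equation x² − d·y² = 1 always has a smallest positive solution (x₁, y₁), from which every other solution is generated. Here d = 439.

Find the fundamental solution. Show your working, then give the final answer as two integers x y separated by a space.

√439 → a₀=20, period (1,19,1,40); ℓ=4 even so k=3
a_0=20:  p_0=20·1+0=20,  q_0=20·0+1=1
a_1=1:  p_1=1·20+1=21,  q_1=1·1+0=1
a_2=19:  p_2=19·21+20=419,  q_2=19·1+1=20
a_3=1:  p_3=1·419+21=440,  q_3=1·20+1=21
fundamental: x₁=440, y₁=21  (since 193600 − 439·441 = 1)

440 21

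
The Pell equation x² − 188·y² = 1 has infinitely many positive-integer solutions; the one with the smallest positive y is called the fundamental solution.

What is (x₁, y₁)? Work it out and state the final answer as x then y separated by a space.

[13; 1,2,2,6,2,2,1,26] for √188; ℓ=8 ⇒ convergent index 7
a_0=13:  p_0=13·1+0=13,  q_0=13·0+1=1
a_1=1:  p_1=1·13+1=14,  q_1=1·1+0=1
a_2=2:  p_2=2·14+13=41,  q_2=2·1+1=3
a_3=2:  p_3=2·41+14=96,  q_3=2·3+1=7
a_4=6:  p_4=6·96+41=617,  q_4=6·7+3=45
…
a_6=2:  p_6=2·1330+617=3277,  q_6=2·97+45=239
a_7=1:  p_7=1·3277+1330=4607,  q_7=1·239+97=336
fundamental: x₁=4607, y₁=336  (since 21224449 − 188·112896 = 1)

4607 336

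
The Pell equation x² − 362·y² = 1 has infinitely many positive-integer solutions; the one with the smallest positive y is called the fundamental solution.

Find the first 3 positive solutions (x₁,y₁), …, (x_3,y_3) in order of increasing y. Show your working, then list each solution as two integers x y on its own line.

723 38
1045457 54948
1511730099 79454770

[19; 38] for √362; ℓ=1 ⇒ convergent index 1
k=0  a_k=19  p_k/q_k = 19/1
k=1  a_k=38  p_k/q_k = 723/38
(x₁, y₁) = (723, 38);  723² − 362·38² = 1 ✓
(723+38√362)^2 = 1045457 + 54948√362
(723+38√362)^3 = 1511730099 + 79454770√362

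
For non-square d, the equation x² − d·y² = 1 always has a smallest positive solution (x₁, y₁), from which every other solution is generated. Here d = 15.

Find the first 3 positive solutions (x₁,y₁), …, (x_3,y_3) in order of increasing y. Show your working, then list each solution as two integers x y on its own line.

4 1
31 8
244 63

d=15: √d = [3; 1,6] (ℓ=2, even), read p_1/q_1
a_0=3:  p_0=3·1+0=3,  q_0=3·0+1=1
a_1=1:  p_1=1·3+1=4,  q_1=1·1+0=1
→ (4, 1).  Check: 4²=16, 15·1²=15, difference 1.
(x_2, y_2) = (4·4 + 15·1·1, 4·1 + 1·4) = (31, 8)
(x_3, y_3) = (4·31 + 15·1·8, 4·8 + 1·31) = (244, 63)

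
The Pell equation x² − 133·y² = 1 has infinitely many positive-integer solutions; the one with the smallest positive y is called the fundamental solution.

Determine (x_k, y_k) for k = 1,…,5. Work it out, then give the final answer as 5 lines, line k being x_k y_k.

d=133: √d = [11; 1,1,7,5,1,…,1,1,22] (ℓ=16, even), read p_15/q_15
a_0=11:  p_0=11·1+0=11,  q_0=11·0+1=1
a_1=1:  p_1=1·11+1=12,  q_1=1·1+0=1
…
a_3=7:  p_3=7·23+12=173,  q_3=7·2+1=15
a_4=5:  p_4=5·173+23=888,  q_4=5·15+2=77
a_5=1:  p_5=1·888+173=1061,  q_5=1·77+15=92
…
a_7=1:  p_7=1·1949+1061=3010,  q_7=1·169+92=261
…
a_9=1:  p_9=1·7969+3010=10979,  q_9=1·691+261=952
…
a_14=1:  p_14=1·1210008+168583=1378591,  q_14=1·104921+14618=119539
a_15=1:  p_15=1·1378591+1210008=2588599,  q_15=1·119539+104921=224460
fundamental: x₁=2588599, y₁=224460  (since 6700844782801 − 133·50382291600 = 1)
k=2:  x_2 = 2588599·2588599+133·224460·224460 = 13401689565601,  y_2 = 2588599·224460+224460·2588599 = 1162073863080
k=3:  x_3 = 2588599·13401689565601+133·224460·1162073863080 = 69383200415647777399,  y_3 = 2588599·1162073863080+224460·13401689565601 = 6016286479789825380
k=4:  x_4 = 2588599·69383200415647777399+133·224460·6016286479789825380 = 359210566425477440164982401,  y_4 = 2588599·6016286479789825380+224460·69383200415647777399 = 31147506330593762303822160
k=5:  x_5 = 2588599·359210566425477440164982401+133·224460·31147506330593762303822160 = 1859704226076779569066850908714999,  y_5 = 2588599·31147506330593762303822160+224460·359210566425477440164982401 = 161256807479731348725343689282300

2588599 224460
13401689565601 1162073863080
69383200415647777399 6016286479789825380
359210566425477440164982401 31147506330593762303822160
1859704226076779569066850908714999 161256807479731348725343689282300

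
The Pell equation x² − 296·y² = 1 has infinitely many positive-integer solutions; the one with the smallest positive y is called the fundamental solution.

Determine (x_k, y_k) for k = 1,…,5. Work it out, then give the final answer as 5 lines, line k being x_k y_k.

d=296: √d = [17; 4,1,7,1,4,34] (ℓ=6, even), read p_5/q_5
k=0  a_k=17  p_k/q_k = 17/1
k=1  a_k=4  p_k/q_k = 69/4
k=2  a_k=1  p_k/q_k = 86/5
k=3  a_k=7  p_k/q_k = 671/39
k=4  a_k=1  p_k/q_k = 757/44
k=5  a_k=4  p_k/q_k = 3699/215
fundamental: x₁=3699, y₁=215  (since 13682601 − 296·46225 = 1)
(3699+215√296)^2 = 27365201 + 1590570√296
(3699+215√296)^3 = 202447753299 + 11767036645√296
(3699+215√296)^4 = 1497708451540801 + 87052535509140√296
(3699+215√296)^5 = 11080046922051092499 + 644014645929581075√296

3699 215
27365201 1590570
202447753299 11767036645
1497708451540801 87052535509140
11080046922051092499 644014645929581075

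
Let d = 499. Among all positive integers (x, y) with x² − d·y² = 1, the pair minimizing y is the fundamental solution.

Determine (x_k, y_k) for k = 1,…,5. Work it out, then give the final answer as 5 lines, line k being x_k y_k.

4490 201
40320199 1804980
362075382530 16208720199
3251436894799201 145554305582040
29197902953221442450 1307077647917999001

[22; 2,1,21,1,2,44] for √499; ℓ=6 ⇒ convergent index 5
step 0: (22, 1)  from 22·(1,0) + (0,1)
step 1: (45, 2)  from 2·(22,1) + (1,0)
step 2: (67, 3)  from 1·(45,2) + (22,1)
step 3: (1452, 65)  from 21·(67,3) + (45,2)
step 4: (1519, 68)  from 1·(1452,65) + (67,3)
step 5: (4490, 201)  from 2·(1519,68) + (1452,65)
fundamental: x₁=4490, y₁=201  (since 20160100 − 499·40401 = 1)
k=2:  x_2 = 4490·4490+499·201·201 = 40320199,  y_2 = 4490·201+201·4490 = 1804980
k=3:  x_3 = 4490·40320199+499·201·1804980 = 362075382530,  y_3 = 4490·1804980+201·40320199 = 16208720199
k=4:  x_4 = 4490·362075382530+499·201·16208720199 = 3251436894799201,  y_4 = 4490·16208720199+201·362075382530 = 145554305582040
k=5:  x_5 = 4490·3251436894799201+499·201·145554305582040 = 29197902953221442450,  y_5 = 4490·145554305582040+201·3251436894799201 = 1307077647917999001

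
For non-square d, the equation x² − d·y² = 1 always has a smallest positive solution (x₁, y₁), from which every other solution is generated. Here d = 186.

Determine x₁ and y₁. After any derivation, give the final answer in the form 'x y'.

7501 550

d=186: √d = [13; 1,1,1,3,4,3,1,1,1,26] (ℓ=10, even), read p_9/q_9
a_0=13:  p_0=13·1+0=13,  q_0=13·0+1=1
…
a_3=1:  p_3=1·27+14=41,  q_3=1·2+1=3
…
a_7=1:  p_7=1·2073+641=2714,  q_7=1·152+47=199
a_8=1:  p_8=1·2714+2073=4787,  q_8=1·199+152=351
a_9=1:  p_9=1·4787+2714=7501,  q_9=1·351+199=550
(x₁, y₁) = (7501, 550);  7501² − 186·550² = 1 ✓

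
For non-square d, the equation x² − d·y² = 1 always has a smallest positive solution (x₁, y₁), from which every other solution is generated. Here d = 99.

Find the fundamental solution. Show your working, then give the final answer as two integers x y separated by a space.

d=99: √d = [9; 1,18] (ℓ=2, even), read p_1/q_1
a_0=9:  p_0=9·1+0=9,  q_0=9·0+1=1
a_1=1:  p_1=1·9+1=10,  q_1=1·1+0=1
fundamental: x₁=10, y₁=1  (since 100 − 99·1 = 1)

10 1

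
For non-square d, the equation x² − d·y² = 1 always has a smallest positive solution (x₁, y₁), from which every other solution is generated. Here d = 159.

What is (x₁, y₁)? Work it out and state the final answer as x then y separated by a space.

1324 105

d=159: √d = [12; 1,1,1,1,3,1,1,1,1,24] (ℓ=10, even), read p_9/q_9
k=0  a_k=12  p_k/q_k = 12/1
…
k=3  a_k=1  p_k/q_k = 38/3
…
k=5  a_k=3  p_k/q_k = 227/18
k=6  a_k=1  p_k/q_k = 290/23
k=7  a_k=1  p_k/q_k = 517/41
k=8  a_k=1  p_k/q_k = 807/64
k=9  a_k=1  p_k/q_k = 1324/105
fundamental: x₁=1324, y₁=105  (since 1752976 − 159·11025 = 1)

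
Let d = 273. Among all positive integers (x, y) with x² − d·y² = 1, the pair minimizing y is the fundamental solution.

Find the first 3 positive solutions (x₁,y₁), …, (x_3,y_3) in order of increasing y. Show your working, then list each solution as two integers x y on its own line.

[16; 1,1,10,1,1,32] for √273; ℓ=6 ⇒ convergent index 5
a_0=16:  p_0=16·1+0=16,  q_0=16·0+1=1
…
a_3=10:  p_3=10·33+17=347,  q_3=10·2+1=21
a_4=1:  p_4=1·347+33=380,  q_4=1·21+2=23
a_5=1:  p_5=1·380+347=727,  q_5=1·23+21=44
fundamental: x₁=727, y₁=44  (since 528529 − 273·1936 = 1)
n=2: (727,44)∘(727,44) = (727·727+273·44·44, 727·44+44·727) = (1057057,63976)
n=3: (1057057,63976)∘(727,44) = (727·1057057+273·44·63976, 727·63976+44·1057057) = (1536960151,93021060)

727 44
1057057 63976
1536960151 93021060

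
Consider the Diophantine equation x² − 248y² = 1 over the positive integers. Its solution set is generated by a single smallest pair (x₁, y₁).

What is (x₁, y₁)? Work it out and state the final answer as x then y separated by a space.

63 4

√248 = [15; 1,2,1,30, …], period ℓ=4 (even) → k=3
k=0  a_k=15  p_k/q_k = 15/1
…
k=2  a_k=2  p_k/q_k = 47/3
k=3  a_k=1  p_k/q_k = 63/4
(x₁, y₁) = (63, 4);  63² − 248·4² = 1 ✓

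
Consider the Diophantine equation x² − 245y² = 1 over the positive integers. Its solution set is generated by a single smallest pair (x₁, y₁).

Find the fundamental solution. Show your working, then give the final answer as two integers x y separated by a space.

51841 3312

√245 = [15; 1,1,1,7,6,7,1,1,1,30, …], period ℓ=10 (even) → k=9
i=0: a=15 ⇒ p=15, q=1
i=1: a=1 ⇒ p=16, q=1
…
i=4: a=7 ⇒ p=360, q=23
i=5: a=6 ⇒ p=2207, q=141
i=6: a=7 ⇒ p=15809, q=1010
i=7: a=1 ⇒ p=18016, q=1151
i=8: a=1 ⇒ p=33825, q=2161
i=9: a=1 ⇒ p=51841, q=3312
→ (51841, 3312).  Check: 51841²=2687489281, 245·3312²=2687489280, difference 1.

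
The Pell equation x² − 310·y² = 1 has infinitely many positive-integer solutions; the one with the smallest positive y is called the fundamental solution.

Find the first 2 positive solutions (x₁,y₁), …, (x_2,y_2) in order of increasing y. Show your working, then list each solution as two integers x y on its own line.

848719 48204
1440647881921 81823301352

d=310: √d = [17; 1,1,1,1,5,…,1,1,34] (ℓ=16, even), read p_15/q_15
a_0=17:  p_0=17·1+0=17,  q_0=17·0+1=1
a_1=1:  p_1=1·17+1=18,  q_1=1·1+0=1
a_2=1:  p_2=1·18+17=35,  q_2=1·1+1=2
a_3=1:  p_3=1·35+18=53,  q_3=1·2+1=3
a_4=1:  p_4=1·53+35=88,  q_4=1·3+2=5
…
a_6=3:  p_6=3·493+88=1567,  q_6=3·28+5=89
a_7=1:  p_7=1·1567+493=2060,  q_7=1·89+28=117
a_8=2:  p_8=2·2060+1567=5687,  q_8=2·117+89=323
a_9=1:  p_9=1·5687+2060=7747,  q_9=1·323+117=440
a_10=3:  p_10=3·7747+5687=28928,  q_10=3·440+323=1643
…
a_12=1:  p_12=1·152387+28928=181315,  q_12=1·8655+1643=10298
…
a_14=1:  p_14=1·333702+181315=515017,  q_14=1·18953+10298=29251
a_15=1:  p_15=1·515017+333702=848719,  q_15=1·29251+18953=48204
→ (848719, 48204).  Check: 848719²=720323940961, 310·48204²=720323940960, difference 1.
(848719+48204√310)^2 = 1440647881921 + 81823301352√310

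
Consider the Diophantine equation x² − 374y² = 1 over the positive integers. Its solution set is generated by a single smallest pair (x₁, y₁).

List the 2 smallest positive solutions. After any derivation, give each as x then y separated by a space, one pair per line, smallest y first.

√374 = [19; 2,1,18,1,2,38, …], period ℓ=6 (even) → k=5
i=0: a=19 ⇒ p=19, q=1
i=1: a=2 ⇒ p=39, q=2
…
i=3: a=18 ⇒ p=1083, q=56
i=4: a=1 ⇒ p=1141, q=59
i=5: a=2 ⇒ p=3365, q=174
(x₁, y₁) = (3365, 174);  3365² − 374·174² = 1 ✓
(3365+174√374)^2 = 22646449 + 1171020√374

3365 174
22646449 1171020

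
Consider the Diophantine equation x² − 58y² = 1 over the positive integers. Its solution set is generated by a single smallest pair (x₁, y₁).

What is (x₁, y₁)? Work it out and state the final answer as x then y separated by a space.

19603 2574

√58 → a₀=7, period (1,1,1,1,1,1,14); ℓ=7 odd so k=13
k=0  a_k=7  p_k/q_k = 7/1
k=1  a_k=1  p_k/q_k = 8/1
k=2  a_k=1  p_k/q_k = 15/2
…
k=4  a_k=1  p_k/q_k = 38/5
…
k=11  a_k=1  p_k/q_k = 7532/989
k=12  a_k=1  p_k/q_k = 12071/1585
k=13  a_k=1  p_k/q_k = 19603/2574
→ (19603, 2574).  Check: 19603²=384277609, 58·2574²=384277608, difference 1.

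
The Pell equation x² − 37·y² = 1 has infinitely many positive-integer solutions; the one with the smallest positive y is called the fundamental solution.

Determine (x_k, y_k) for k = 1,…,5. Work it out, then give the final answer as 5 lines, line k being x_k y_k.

73 12
10657 1752
1555849 255780
227143297 37342128
33161365513 5451694908

√37 = [6; 12, …], period ℓ=1 (odd) → k=1
k=0  a_k=6  p_k/q_k = 6/1
k=1  a_k=12  p_k/q_k = 73/12
(x₁, y₁) = (73, 12);  73² − 37·12² = 1 ✓
(73+12√37)^2 = 10657 + 1752√37
(73+12√37)^3 = 1555849 + 255780√37
(73+12√37)^4 = 227143297 + 37342128√37
(73+12√37)^5 = 33161365513 + 5451694908√37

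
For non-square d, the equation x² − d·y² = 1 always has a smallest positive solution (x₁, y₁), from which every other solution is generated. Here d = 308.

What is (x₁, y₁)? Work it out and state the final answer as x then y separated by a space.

351 20

[17; 1,1,4,1,1,34] for √308; ℓ=6 ⇒ convergent index 5
a_0=17:  p_0=17·1+0=17,  q_0=17·0+1=1
…
a_4=1:  p_4=1·158+35=193,  q_4=1·9+2=11
a_5=1:  p_5=1·193+158=351,  q_5=1·11+9=20
(x₁, y₁) = (351, 20);  351² − 308·20² = 1 ✓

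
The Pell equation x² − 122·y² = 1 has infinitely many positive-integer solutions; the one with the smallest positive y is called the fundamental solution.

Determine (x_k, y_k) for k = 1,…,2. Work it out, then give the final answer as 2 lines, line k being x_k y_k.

√122 → a₀=11, period (22); ℓ=1 odd so k=1
k=0  a_k=11  p_k/q_k = 11/1
k=1  a_k=22  p_k/q_k = 243/22
(x₁, y₁) = (243, 22);  243² − 122·22² = 1 ✓
n=2: (243,22)∘(243,22) = (243·243+122·22·22, 243·22+22·243) = (118097,10692)

243 22
118097 10692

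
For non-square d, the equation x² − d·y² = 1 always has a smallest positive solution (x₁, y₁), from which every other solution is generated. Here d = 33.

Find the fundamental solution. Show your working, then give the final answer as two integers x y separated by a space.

√33 → a₀=5, period (1,2,1,10); ℓ=4 even so k=3
i=0: a=5 ⇒ p=5, q=1
…
i=2: a=2 ⇒ p=17, q=3
i=3: a=1 ⇒ p=23, q=4
(x₁, y₁) = (23, 4);  23² − 33·4² = 1 ✓

23 4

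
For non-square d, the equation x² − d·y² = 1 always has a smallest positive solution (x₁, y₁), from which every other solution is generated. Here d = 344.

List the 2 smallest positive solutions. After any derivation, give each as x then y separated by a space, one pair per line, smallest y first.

10405 561
216528049 11674410

d=344: √d = [18; 1,1,4,1,3,1,4,1,1,36] (ℓ=10, even), read p_9/q_9
i=0: a=18 ⇒ p=18, q=1
i=1: a=1 ⇒ p=19, q=1
…
i=8: a=1 ⇒ p=5694, q=307
i=9: a=1 ⇒ p=10405, q=561
fundamental: x₁=10405, y₁=561  (since 108264025 − 344·314721 = 1)
n=2: (10405,561)∘(10405,561) = (10405·10405+344·561·561, 10405·561+561·10405) = (216528049,11674410)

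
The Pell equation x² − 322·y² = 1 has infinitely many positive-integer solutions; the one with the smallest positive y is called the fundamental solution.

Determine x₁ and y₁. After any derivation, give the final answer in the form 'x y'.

323 18

[17; 1,16,1,34] for √322; ℓ=4 ⇒ convergent index 3
a_0=17:  p_0=17·1+0=17,  q_0=17·0+1=1
…
a_2=16:  p_2=16·18+17=305,  q_2=16·1+1=17
a_3=1:  p_3=1·305+18=323,  q_3=1·17+1=18
fundamental: x₁=323, y₁=18  (since 104329 − 322·324 = 1)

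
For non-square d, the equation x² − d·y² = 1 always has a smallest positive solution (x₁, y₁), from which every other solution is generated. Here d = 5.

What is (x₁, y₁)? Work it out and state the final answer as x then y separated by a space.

9 4

d=5: √d = [2; 4] (ℓ=1, odd), read p_1/q_1
i=0: a=2 ⇒ p=2, q=1
i=1: a=4 ⇒ p=9, q=4
(x₁, y₁) = (9, 4);  9² − 5·4² = 1 ✓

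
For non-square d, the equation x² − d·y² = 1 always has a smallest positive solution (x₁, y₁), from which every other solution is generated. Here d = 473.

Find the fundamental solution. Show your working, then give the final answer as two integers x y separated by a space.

87 4

d=473: √d = [21; 1,2,1,42] (ℓ=4, even), read p_3/q_3
i=0: a=21 ⇒ p=21, q=1
…
i=2: a=2 ⇒ p=65, q=3
i=3: a=1 ⇒ p=87, q=4
fundamental: x₁=87, y₁=4  (since 7569 − 473·16 = 1)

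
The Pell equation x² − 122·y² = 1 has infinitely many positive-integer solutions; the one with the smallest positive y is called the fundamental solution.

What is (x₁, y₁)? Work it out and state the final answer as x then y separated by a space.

√122 = [11; 22, …], period ℓ=1 (odd) → k=1
step 0: (11, 1)  from 11·(1,0) + (0,1)
step 1: (243, 22)  from 22·(11,1) + (1,0)
(x₁, y₁) = (243, 22);  243² − 122·22² = 1 ✓

243 22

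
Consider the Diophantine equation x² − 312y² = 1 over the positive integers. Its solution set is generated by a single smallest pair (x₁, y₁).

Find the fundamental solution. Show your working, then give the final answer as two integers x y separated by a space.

53 3

√312 = [17; 1,1,1,34, …], period ℓ=4 (even) → k=3
i=0: a=17 ⇒ p=17, q=1
…
i=2: a=1 ⇒ p=35, q=2
i=3: a=1 ⇒ p=53, q=3
→ (53, 3).  Check: 53²=2809, 312·3²=2808, difference 1.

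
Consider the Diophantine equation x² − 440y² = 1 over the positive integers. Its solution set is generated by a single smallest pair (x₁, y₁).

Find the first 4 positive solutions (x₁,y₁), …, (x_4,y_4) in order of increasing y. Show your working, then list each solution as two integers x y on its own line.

21 1
881 42
36981 1763
1552321 74004

[20; 1,40] for √440; ℓ=2 ⇒ convergent index 1
a_0=20:  p_0=20·1+0=20,  q_0=20·0+1=1
a_1=1:  p_1=1·20+1=21,  q_1=1·1+0=1
fundamental: x₁=21, y₁=1  (since 441 − 440·1 = 1)
(21+1√440)^2 = 881 + 42√440
(21+1√440)^3 = 36981 + 1763√440
(21+1√440)^4 = 1552321 + 74004√440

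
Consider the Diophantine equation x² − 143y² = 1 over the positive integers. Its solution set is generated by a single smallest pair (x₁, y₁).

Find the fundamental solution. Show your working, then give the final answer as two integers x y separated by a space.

√143 = [11; 1,22, …], period ℓ=2 (even) → k=1
k=0  a_k=11  p_k/q_k = 11/1
k=1  a_k=1  p_k/q_k = 12/1
→ (12, 1).  Check: 12²=144, 143·1²=143, difference 1.

12 1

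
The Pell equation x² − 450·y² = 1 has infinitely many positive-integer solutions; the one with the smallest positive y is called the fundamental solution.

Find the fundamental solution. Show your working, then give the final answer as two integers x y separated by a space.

d=450: √d = [21; 4,1,2,4,2,1,4,42] (ℓ=8, even), read p_7/q_7
a_0=21:  p_0=21·1+0=21,  q_0=21·0+1=1
a_1=4:  p_1=4·21+1=85,  q_1=4·1+0=4
a_2=1:  p_2=1·85+21=106,  q_2=1·4+1=5
…
a_4=4:  p_4=4·297+106=1294,  q_4=4·14+5=61
a_5=2:  p_5=2·1294+297=2885,  q_5=2·61+14=136
a_6=1:  p_6=1·2885+1294=4179,  q_6=1·136+61=197
a_7=4:  p_7=4·4179+2885=19601,  q_7=4·197+136=924
(x₁, y₁) = (19601, 924);  19601² − 450·924² = 1 ✓

19601 924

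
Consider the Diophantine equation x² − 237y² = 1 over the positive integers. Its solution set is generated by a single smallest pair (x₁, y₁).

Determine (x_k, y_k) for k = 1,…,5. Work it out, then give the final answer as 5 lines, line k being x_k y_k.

228151 14820
104105757601 6762395640
47503665404623351 3085694655308460
21676017531356338550401 1408008642599798519280
9890810151545456327820453751 642477159632487569289194100

d=237: √d = [15; 2,1,1,7,10,7,1,1,2,30] (ℓ=10, even), read p_9/q_9
i=0: a=15 ⇒ p=15, q=1
i=1: a=2 ⇒ p=31, q=2
…
i=5: a=10 ⇒ p=5927, q=385
i=6: a=7 ⇒ p=42074, q=2733
…
i=8: a=1 ⇒ p=90075, q=5851
i=9: a=2 ⇒ p=228151, q=14820
→ (228151, 14820).  Check: 228151²=52052878801, 237·14820²=52052878800, difference 1.
n=2: (228151,14820)∘(228151,14820) = (228151·228151+237·14820·14820, 228151·14820+14820·228151) = (104105757601,6762395640)
n=3: (104105757601,6762395640)∘(228151,14820) = (228151·104105757601+237·14820·6762395640, 228151·6762395640+14820·104105757601) = (47503665404623351,3085694655308460)
n=4: (47503665404623351,3085694655308460)∘(228151,14820) = (228151·47503665404623351+237·14820·3085694655308460, 228151·3085694655308460+14820·47503665404623351) = (21676017531356338550401,1408008642599798519280)
n=5: (21676017531356338550401,1408008642599798519280)∘(228151,14820) = (228151·21676017531356338550401+237·14820·1408008642599798519280, 228151·1408008642599798519280+14820·21676017531356338550401) = (9890810151545456327820453751,642477159632487569289194100)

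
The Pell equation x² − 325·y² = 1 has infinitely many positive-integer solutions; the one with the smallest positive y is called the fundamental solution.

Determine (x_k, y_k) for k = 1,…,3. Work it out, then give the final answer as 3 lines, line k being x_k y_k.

√325 = [18; 36, …], period ℓ=1 (odd) → k=1
i=0: a=18 ⇒ p=18, q=1
i=1: a=36 ⇒ p=649, q=36
fundamental: x₁=649, y₁=36  (since 421201 − 325·1296 = 1)
k=2:  x_2 = 649·649+325·36·36 = 842401,  y_2 = 649·36+36·649 = 46728
k=3:  x_3 = 649·842401+325·36·46728 = 1093435849,  y_3 = 649·46728+36·842401 = 60652908

649 36
842401 46728
1093435849 60652908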